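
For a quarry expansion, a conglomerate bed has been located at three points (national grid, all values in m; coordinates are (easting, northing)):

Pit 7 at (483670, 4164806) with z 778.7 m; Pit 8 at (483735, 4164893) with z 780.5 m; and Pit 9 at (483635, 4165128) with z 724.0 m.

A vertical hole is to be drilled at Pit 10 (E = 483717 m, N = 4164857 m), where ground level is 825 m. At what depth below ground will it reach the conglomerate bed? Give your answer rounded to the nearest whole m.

43 m

Let the plane be z = a·E + b·N + c.
Pit 8−Pit 7: 65a + 87b = 1.8;  Pit 9−Pit 7: −35a + 322b = −54.7.
Solving gives a = 0.22266945, b = −0.14567258.
Then c = 778.7 − a·483670 − b·4164806 = 499778.19.
At (483717, 4164857): z_contact = 107709.0 − 606705.4 + 499778.19 = 781.7 m.
Depth below ground = 825 − 781.7 = 43 m.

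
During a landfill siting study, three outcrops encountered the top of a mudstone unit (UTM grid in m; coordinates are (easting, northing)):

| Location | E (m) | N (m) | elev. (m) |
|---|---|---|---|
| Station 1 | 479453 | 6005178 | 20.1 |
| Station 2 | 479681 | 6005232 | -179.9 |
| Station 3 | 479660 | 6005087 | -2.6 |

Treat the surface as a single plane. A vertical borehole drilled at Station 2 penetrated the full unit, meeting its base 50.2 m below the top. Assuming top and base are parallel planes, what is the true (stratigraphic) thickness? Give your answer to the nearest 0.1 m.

30.8 m

Two edge vectors: Station 1→Station 2 = (228, 54, -200), Station 1→Station 3 = (207, -91, -22.7).
Normal n = (Station 1→Station 2) × (Station 1→Station 3) = (-19425.8, -36224.4, -31926).
So ∂z/∂E = −n_x/n_z = −0.60846 and ∂z/∂N = −n_y/n_z = −1.13464.
|∇z| = √(a²+b²) = 1.28749, so dip δ = arctan(1.28749) = 52.16°.
True thickness = vertical thickness × cos δ = 50.2 × cos 52.16° = 30.8 m.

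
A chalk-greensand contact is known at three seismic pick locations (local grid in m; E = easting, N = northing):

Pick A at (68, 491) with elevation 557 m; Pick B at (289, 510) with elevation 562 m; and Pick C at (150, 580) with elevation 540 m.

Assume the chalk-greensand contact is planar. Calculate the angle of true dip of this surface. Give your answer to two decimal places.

Let the plane be z = a·E + b·N + c.
Pick B−Pick A: 221a + 19b = 5;  Pick C−Pick A: 82a + 89b = −17.
Solving gives a = 0.04241, b = −0.23008.
Gradient magnitude |∇z| = √(a² + b²) = √(0.00180 + 0.05294) = 0.23396.
True dip = arctan(0.23396) = 13.17°, dipping toward N (azimuth ≈ 350°).

13.17°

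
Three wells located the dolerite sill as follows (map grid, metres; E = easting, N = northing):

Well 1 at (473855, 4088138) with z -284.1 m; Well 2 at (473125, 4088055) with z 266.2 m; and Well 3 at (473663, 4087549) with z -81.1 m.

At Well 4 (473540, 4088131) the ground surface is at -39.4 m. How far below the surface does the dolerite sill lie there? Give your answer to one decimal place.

Two edge vectors: Well 1→Well 2 = (-730, -83, 550.3), Well 1→Well 3 = (-192, -589, 203).
Normal n = (Well 1→Well 2) × (Well 1→Well 3) = (307277.7, 42532.4, 414034).
So ∂z/∂E = −n_x/n_z = −0.742155717 and ∂z/∂N = −n_y/n_z = −0.102726829.
Intercept c from Well 1: -284.1 + 351674.20 + 419961.45 = 771351.55.
At (473540, 4088131): z_contact = −351440.42 − 419960.73 + 771351.55 = -49.60 m.
Depth below ground = -39.4 − (-49.60) = 10.2 m.

10.2 m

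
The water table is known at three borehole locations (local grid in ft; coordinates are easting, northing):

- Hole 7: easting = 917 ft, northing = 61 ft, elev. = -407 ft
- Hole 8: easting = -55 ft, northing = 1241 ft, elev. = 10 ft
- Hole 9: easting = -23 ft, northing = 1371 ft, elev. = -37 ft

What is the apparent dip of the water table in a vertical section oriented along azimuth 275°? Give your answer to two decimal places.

Two edge vectors: Hole 7→Hole 8 = (-972, 1180, 417), Hole 7→Hole 9 = (-940, 1310, 370).
Normal n = (Hole 7→Hole 8) × (Hole 7→Hole 9) = (-109670, -32340, -164120).
So ∂z/∂easting = −n_x/n_z = −0.66823 and ∂z/∂northing = −n_y/n_z = −0.19705.
Unit vector along 275° is (sin 275°, cos 275°) = (-0.9962, 0.0872).
Slope in that direction = a·(-0.9962) + b·(0.0872) = 0.64851.
Apparent dip = arctan|0.64851| = 32.96° (true dip is 34.9°, so apparent ≤ true as expected).

32.96°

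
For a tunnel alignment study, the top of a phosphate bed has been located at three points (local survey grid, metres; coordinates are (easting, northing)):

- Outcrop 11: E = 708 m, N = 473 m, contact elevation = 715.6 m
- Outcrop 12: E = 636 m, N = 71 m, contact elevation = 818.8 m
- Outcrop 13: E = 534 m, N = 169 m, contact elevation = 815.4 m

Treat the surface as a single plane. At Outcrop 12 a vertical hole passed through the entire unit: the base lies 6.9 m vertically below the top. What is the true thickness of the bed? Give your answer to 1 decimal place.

6.6 m

Let the plane be z = a·E + b·N + c.
Outcrop 12−Outcrop 11: −72a − 402b = 103.2;  Outcrop 13−Outcrop 11: −174a − 304b = 99.8.
Solving gives a = −0.18200, b = −0.22412.
|∇z| = √(a²+b²) = 0.28871, so dip δ = arctan(0.28871) = 16.10°.
True thickness = vertical thickness × cos δ = 6.9 × cos 16.10° = 6.6 m.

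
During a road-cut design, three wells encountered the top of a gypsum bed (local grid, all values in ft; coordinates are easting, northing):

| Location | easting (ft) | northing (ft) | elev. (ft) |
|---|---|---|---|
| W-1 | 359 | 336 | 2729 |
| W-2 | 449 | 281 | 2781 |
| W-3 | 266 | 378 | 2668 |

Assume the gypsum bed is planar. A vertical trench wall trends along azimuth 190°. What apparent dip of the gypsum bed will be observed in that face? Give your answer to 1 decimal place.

Let the plane be z = a·easting + b·northing + c.
W-2−W-1: 90a − 55b = 52;  W-3−W-1: −93a + 42b = −61.
Solving gives a = 0.87715, b = 0.48989.
Unit vector along 190° is (sin 190°, cos 190°) = (-0.1736, -0.9848).
Slope in that direction = a·(-0.1736) + b·(-0.9848) = −0.63476.
Apparent dip = arctan|0.63476| = 32.4° (true dip is 45.1°, so apparent ≤ true as expected).

32.4°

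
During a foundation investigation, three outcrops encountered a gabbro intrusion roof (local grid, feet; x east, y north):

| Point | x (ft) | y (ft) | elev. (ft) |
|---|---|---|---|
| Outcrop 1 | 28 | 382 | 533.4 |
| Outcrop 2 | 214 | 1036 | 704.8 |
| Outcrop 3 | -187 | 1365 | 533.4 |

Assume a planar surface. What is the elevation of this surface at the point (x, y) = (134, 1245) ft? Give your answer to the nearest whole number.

687 ft

Let the plane be z = a·x + b·y + c.
Outcrop 2−Outcrop 1: 186a + 654b = 171.4;  Outcrop 3−Outcrop 1: −215a + 983b = 0.
Solving gives a = 0.52091, b = 0.11393.
Then c = 533.4 − a·28 − b·382 = 475.29.
At (134, 1245): z = 69.8 + 141.8 + 475.29 = 686.9 ft.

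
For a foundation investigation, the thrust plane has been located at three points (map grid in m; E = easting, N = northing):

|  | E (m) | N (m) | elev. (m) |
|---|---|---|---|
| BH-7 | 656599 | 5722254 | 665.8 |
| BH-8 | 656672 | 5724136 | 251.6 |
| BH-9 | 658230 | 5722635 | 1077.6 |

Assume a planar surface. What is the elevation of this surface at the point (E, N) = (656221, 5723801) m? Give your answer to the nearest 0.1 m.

Let the plane be z = a·E + b·N + c.
BH-8−BH-7: 73a + 1882b = −414.2;  BH-9−BH-7: 1631a + 381b = 411.8.
Solving gives a = 0.306673540, b = −0.231980430.
Then c = 665.8 − a·656599 − b·5722254 = 1126755.20.
At (656221, 5723801): z = 201245.6 − 1327809.8 + 1126755.20 = 191.0 m.

191.0 m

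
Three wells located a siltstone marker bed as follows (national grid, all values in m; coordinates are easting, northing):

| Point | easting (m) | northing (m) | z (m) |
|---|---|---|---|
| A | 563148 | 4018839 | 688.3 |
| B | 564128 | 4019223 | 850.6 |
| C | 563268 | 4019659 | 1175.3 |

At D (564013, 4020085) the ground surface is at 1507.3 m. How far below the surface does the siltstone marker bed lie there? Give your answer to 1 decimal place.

Let the plane be z = a·easting + b·northing + c.
B−A: 980a + 384b = 162.3;  C−A: 120a + 820b = 487.
Solving gives a = −0.071182279, b = 0.604319358.
Then c = 688.3 − a·563148 − b·4018839 = −2387887.75.
At (564013, 4020085): z_contact = −40147.73 + 2429415.19 − 2387887.75 = 1379.71 m.
Depth below ground = 1507.3 − 1379.71 = 127.6 m.

127.6 m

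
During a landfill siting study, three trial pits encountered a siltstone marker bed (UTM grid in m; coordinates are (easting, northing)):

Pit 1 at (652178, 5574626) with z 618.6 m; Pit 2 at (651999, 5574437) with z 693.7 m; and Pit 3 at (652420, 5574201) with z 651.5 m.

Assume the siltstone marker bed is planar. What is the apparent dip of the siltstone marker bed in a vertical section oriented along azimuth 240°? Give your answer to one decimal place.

Let the plane be z = a·E + b·N + c.
Pit 2−Pit 1: −179a − 189b = 75.1;  Pit 3−Pit 1: 242a − 425b = 32.9.
Solving gives a = −0.21097, b = −0.19754.
Unit vector along 240° is (sin 240°, cos 240°) = (-0.8660, -0.5000).
Slope in that direction = a·(-0.8660) + b·(-0.5000) = 0.28148.
Apparent dip = arctan|0.28148| = 15.7° (true dip is 16.1°, so apparent ≤ true as expected).

15.7°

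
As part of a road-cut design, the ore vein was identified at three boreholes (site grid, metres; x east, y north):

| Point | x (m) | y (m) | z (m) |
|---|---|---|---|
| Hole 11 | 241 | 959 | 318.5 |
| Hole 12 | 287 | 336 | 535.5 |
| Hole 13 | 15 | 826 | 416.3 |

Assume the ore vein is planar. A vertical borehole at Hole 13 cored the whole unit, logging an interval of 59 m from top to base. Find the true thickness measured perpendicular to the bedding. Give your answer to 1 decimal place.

Two edge vectors: Hole 11→Hole 12 = (46, -623, 217), Hole 11→Hole 13 = (-226, -133, 97.8).
Normal n = (Hole 11→Hole 12) × (Hole 11→Hole 13) = (-32068.4, -53540.8, -146916).
So ∂z/∂x = −n_x/n_z = −0.21828 and ∂z/∂y = −n_y/n_z = −0.36443.
|∇z| = √(a²+b²) = 0.42480, so dip δ = arctan(0.42480) = 23.02°.
True thickness = vertical thickness × cos δ = 59 × cos 23.02° = 54.3 m.

54.3 m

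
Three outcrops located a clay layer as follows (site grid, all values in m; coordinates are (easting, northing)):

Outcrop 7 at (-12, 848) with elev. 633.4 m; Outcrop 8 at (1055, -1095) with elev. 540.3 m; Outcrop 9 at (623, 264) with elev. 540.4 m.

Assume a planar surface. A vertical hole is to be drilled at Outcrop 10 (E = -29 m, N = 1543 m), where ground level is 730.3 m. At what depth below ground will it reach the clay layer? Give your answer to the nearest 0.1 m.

139.0 m

Two edge vectors: Outcrop 7→Outcrop 8 = (1067, -1943, -93.1), Outcrop 7→Outcrop 9 = (635, -584, -93).
Normal n = (Outcrop 7→Outcrop 8) × (Outcrop 7→Outcrop 9) = (126328.6, 40112.5, 610677).
So ∂z/∂E = −n_x/n_z = −0.206866 and ∂z/∂N = −n_y/n_z = −0.065685.
Intercept c from Outcrop 7: 633.4 − 2.48 + 55.70 = 686.62.
At (-29, 1543): z_contact = 6.00 − 101.35 + 686.62 = 591.27 m.
Depth below ground = 730.3 − 591.27 = 139.0 m.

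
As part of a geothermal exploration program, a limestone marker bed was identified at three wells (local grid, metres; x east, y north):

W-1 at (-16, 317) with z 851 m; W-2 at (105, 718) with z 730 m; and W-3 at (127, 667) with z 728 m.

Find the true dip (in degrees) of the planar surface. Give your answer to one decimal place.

26.2°

Let the plane be z = a·x + b·y + c.
W-2−W-1: 121a + 401b = −121;  W-3−W-1: 143a + 350b = −123.
Solving gives a = −0.46508, b = −0.16141.
Gradient magnitude |∇z| = √(a² + b²) = √(0.21630 + 0.02605) = 0.49230.
True dip = arctan(0.49230) = 26.2°, dipping toward ENE (azimuth ≈ 071°).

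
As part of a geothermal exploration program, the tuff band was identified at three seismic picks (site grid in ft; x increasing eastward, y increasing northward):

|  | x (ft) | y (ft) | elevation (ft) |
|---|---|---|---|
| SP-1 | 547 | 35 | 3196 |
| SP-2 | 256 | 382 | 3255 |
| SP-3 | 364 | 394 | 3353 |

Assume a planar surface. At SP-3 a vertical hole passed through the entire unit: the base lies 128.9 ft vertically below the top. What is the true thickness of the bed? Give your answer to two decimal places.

83.45 ft

Two edge vectors: SP-1→SP-2 = (-291, 347, 59), SP-1→SP-3 = (-183, 359, 157).
Normal n = (SP-1→SP-2) × (SP-1→SP-3) = (33298, 34890, -40968).
So ∂z/∂x = −n_x/n_z = 0.81278 and ∂z/∂y = −n_y/n_z = 0.85164.
|∇z| = √(a²+b²) = 1.17724, so dip δ = arctan(1.17724) = 49.65°.
True thickness = vertical thickness × cos δ = 128.9 × cos 49.65° = 83.45 ft.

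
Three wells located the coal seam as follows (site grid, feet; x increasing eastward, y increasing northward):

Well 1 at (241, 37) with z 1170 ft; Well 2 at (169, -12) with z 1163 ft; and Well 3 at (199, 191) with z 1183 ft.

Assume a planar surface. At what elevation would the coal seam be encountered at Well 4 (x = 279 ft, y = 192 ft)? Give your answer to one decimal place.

Two edge vectors: Well 1→Well 2 = (-72, -49, -7), Well 1→Well 3 = (-42, 154, 13).
Normal n = (Well 1→Well 2) × (Well 1→Well 3) = (441, 1230, -13146).
So ∂z/∂x = −n_x/n_z = 0.03355 and ∂z/∂y = −n_y/n_z = 0.09356.
Intercept c from Well 1: 1170 − 8.08 − 3.46 = 1158.45.
At (279, 192): z = 9.4 + 18.0 + 1158.45 = 1185.8 ft.

1185.8 ft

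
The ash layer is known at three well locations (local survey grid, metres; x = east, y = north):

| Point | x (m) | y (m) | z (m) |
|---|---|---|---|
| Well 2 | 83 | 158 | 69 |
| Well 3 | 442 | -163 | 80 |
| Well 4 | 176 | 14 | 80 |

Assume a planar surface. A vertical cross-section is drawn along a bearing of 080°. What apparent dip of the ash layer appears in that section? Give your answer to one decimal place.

Two edge vectors: Well 2→Well 3 = (359, -321, 11), Well 2→Well 4 = (93, -144, 11).
Normal n = (Well 2→Well 3) × (Well 2→Well 4) = (-1947, -2926, -21843).
So ∂z/∂x = −n_x/n_z = −0.08914 and ∂z/∂y = −n_y/n_z = −0.13396.
Unit vector along 080° is (sin 80°, cos 80°) = (0.9848, 0.1736).
Slope in that direction = a·(0.9848) + b·(0.1736) = −0.11104.
Apparent dip = arctan|0.11104| = 6.3° (true dip is 9.1°, so apparent ≤ true as expected).

6.3°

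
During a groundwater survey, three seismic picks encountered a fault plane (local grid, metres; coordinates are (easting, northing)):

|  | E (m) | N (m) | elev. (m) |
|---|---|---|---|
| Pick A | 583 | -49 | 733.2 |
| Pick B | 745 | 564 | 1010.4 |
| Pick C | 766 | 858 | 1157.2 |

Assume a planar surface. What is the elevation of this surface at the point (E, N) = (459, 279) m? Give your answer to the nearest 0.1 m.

Let the plane be z = a·E + b·N + c.
Pick B−Pick A: 162a + 613b = 277.2;  Pick C−Pick A: 183a + 907b = 424.
Solving gives a = −0.24433, b = 0.51677.
Then c = 733.2 − a·583 − b·-49 = 900.96.
At (459, 279): z = −112.1 + 144.2 + 900.96 = 933.0 m.

933.0 m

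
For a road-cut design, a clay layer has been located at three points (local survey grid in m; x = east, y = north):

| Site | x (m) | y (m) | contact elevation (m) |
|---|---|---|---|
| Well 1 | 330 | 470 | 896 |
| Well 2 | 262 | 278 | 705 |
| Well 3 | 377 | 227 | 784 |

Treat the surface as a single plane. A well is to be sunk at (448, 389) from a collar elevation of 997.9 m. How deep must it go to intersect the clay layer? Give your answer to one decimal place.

Two edge vectors: Well 1→Well 2 = (-68, -192, -191), Well 1→Well 3 = (47, -243, -112).
Normal n = (Well 1→Well 2) × (Well 1→Well 3) = (-24909, -16593, 25548).
So ∂z/∂x = −n_x/n_z = 0.97499 and ∂z/∂y = −n_y/n_z = 0.64948.
Intercept c from Well 1: 896 − 321.75 − 305.26 = 269.00.
At (448, 389): z_contact = 436.79 + 252.65 + 269.00 = 958.44 m.
Depth below ground = 997.9 − 958.44 = 39.5 m.

39.5 m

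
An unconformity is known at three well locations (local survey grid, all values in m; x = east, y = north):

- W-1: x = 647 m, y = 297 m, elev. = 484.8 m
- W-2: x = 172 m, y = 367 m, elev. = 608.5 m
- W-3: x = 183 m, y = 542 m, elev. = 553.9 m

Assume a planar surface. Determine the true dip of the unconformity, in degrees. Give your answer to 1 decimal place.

22.9°

Let the plane be z = a·x + b·y + c.
W-2−W-1: −475a + 70b = 123.7;  W-3−W-1: −464a + 245b = 69.1.
Solving gives a = −0.30359, b = −0.29292.
Gradient magnitude |∇z| = √(a² + b²) = √(0.09217 + 0.08580) = 0.42186.
True dip = arctan(0.42186) = 22.9°, dipping toward NE (azimuth ≈ 046°).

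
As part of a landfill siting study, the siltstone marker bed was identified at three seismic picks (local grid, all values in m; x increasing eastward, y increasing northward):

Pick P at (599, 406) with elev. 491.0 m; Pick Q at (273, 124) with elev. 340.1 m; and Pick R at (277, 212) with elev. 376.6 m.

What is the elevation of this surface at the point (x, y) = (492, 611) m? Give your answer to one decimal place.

Two edge vectors: Pick P→Pick Q = (-326, -282, -150.9), Pick P→Pick R = (-322, -194, -114.4).
Normal n = (Pick P→Pick Q) × (Pick P→Pick R) = (2986.2, 11295.4, -27560).
So ∂z/∂x = −n_x/n_z = 0.10835 and ∂z/∂y = −n_y/n_z = 0.40985.
Intercept c from Pick P: 491 − 64.90 − 166.40 = 259.70.
At (492, 611): z = 53.3 + 250.4 + 259.70 = 563.4 m.

563.4 m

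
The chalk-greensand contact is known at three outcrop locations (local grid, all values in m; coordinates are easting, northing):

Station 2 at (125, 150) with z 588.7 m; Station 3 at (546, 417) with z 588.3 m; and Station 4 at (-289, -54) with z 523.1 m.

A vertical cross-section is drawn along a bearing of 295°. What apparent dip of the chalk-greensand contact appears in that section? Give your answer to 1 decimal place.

Two edge vectors: Station 2→Station 3 = (421, 267, -0.4), Station 2→Station 4 = (-414, -204, -65.6).
Normal n = (Station 2→Station 3) × (Station 2→Station 4) = (-17596.8, 27783.2, 24654).
So ∂z/∂easting = −n_x/n_z = 0.71375 and ∂z/∂northing = −n_y/n_z = −1.12692.
Unit vector along 295° is (sin 295°, cos 295°) = (-0.9063, 0.4226).
Slope in that direction = a·(-0.9063) + b·(0.4226) = −1.12314.
Apparent dip = arctan|1.12314| = 48.3° (true dip is 53.1°, so apparent ≤ true as expected).

48.3°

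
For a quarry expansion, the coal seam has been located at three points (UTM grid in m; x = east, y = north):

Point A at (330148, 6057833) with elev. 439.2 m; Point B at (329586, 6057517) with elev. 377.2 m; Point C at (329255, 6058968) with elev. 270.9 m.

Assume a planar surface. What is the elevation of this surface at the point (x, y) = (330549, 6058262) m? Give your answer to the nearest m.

475 m

Let the plane be z = a·x + b·y + c.
Point B−Point A: −562a − 316b = −62;  Point C−Point A: −893a + 1135b = −168.3.
Solving gives a = 0.13428806, b = −0.04262623.
Then c = 439.2 − a·330148 − b·6057833 = 214326.82.
At (330549, 6058262): z = 44388.8 − 258240.8 + 214326.82 = 474.8 m.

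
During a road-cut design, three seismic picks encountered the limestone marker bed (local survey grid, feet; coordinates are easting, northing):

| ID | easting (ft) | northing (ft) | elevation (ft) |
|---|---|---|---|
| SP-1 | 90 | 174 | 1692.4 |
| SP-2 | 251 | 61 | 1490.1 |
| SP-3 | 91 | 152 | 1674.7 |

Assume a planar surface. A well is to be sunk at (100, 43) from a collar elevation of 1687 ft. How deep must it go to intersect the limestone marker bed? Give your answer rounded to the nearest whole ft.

103 ft

Two edge vectors: SP-1→SP-2 = (161, -113, -202.3), SP-1→SP-3 = (1, -22, -17.7).
Normal n = (SP-1→SP-2) × (SP-1→SP-3) = (-2450.5, 2647.4, -3429).
So ∂z/∂easting = −n_x/n_z = −0.71464 and ∂z/∂northing = −n_y/n_z = 0.77206.
Intercept c from SP-1: 1692.4 + 64.32 − 134.34 = 1622.38.
At (100, 43): z_contact = −71.5 + 33.2 + 1622.38 = 1584.1 ft.
Depth below ground = 1687 − 1584.1 = 103 ft.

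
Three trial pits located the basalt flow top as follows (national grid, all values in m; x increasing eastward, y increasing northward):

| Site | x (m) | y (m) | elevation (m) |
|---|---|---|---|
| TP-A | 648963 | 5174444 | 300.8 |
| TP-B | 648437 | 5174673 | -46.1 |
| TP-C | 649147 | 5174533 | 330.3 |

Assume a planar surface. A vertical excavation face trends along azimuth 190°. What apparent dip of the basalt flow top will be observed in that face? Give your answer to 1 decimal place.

Let the plane be z = a·x + b·y + c.
TP-B−TP-A: −526a + 229b = −346.9;  TP-C−TP-A: 184a + 89b = 29.5.
Solving gives a = 0.42304, b = −0.54314.
Unit vector along 190° is (sin 190°, cos 190°) = (-0.1736, -0.9848).
Slope in that direction = a·(-0.1736) + b·(-0.9848) = 0.46143.
Apparent dip = arctan|0.46143| = 24.8° (true dip is 34.5°, so apparent ≤ true as expected).

24.8°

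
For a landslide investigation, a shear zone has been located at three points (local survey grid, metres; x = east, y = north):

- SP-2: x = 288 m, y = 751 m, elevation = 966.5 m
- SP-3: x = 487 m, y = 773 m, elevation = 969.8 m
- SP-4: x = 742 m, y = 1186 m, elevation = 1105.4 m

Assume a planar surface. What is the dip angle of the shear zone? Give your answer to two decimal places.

18.88°

Let the plane be z = a·x + b·y + c.
SP-3−SP-2: 199a + 22b = 3.3;  SP-4−SP-2: 454a + 435b = 138.9.
Solving gives a = −0.02116, b = 0.34139.
Gradient magnitude |∇z| = √(a² + b²) = √(0.00045 + 0.11655) = 0.34205.
True dip = arctan(0.34205) = 18.88°, dipping toward S (azimuth ≈ 176°).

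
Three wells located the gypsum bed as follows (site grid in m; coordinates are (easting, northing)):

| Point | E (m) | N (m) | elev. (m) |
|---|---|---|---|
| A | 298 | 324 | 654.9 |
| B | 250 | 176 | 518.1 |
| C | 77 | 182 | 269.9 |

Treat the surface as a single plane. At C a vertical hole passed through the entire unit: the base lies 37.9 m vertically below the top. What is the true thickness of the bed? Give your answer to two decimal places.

20.83 m

Two edge vectors: A→B = (-48, -148, -136.8), A→C = (-221, -142, -385).
Normal n = (A→B) × (A→C) = (37554.4, 11752.8, -25892).
So ∂z/∂E = −n_x/n_z = 1.45042 and ∂z/∂N = −n_y/n_z = 0.45392.
|∇z| = √(a²+b²) = 1.51979, so dip δ = arctan(1.51979) = 56.66°.
True thickness = vertical thickness × cos δ = 37.9 × cos 56.66° = 20.83 m.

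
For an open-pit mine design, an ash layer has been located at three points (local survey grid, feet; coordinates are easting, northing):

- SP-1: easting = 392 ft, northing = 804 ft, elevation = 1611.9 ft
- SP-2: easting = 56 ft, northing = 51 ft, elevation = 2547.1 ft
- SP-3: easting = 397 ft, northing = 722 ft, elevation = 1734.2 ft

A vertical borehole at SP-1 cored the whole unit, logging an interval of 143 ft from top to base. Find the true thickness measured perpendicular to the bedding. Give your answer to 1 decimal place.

Let the plane be z = a·easting + b·northing + c.
SP-2−SP-1: −336a − 753b = 935.2;  SP-3−SP-1: 5a − 82b = 122.3.
Solving gives a = 0.49192, b = −1.46147.
|∇z| = √(a²+b²) = 1.54204, so dip δ = arctan(1.54204) = 57.04°.
True thickness = vertical thickness × cos δ = 143 × cos 57.04° = 77.8 ft.

77.8 ft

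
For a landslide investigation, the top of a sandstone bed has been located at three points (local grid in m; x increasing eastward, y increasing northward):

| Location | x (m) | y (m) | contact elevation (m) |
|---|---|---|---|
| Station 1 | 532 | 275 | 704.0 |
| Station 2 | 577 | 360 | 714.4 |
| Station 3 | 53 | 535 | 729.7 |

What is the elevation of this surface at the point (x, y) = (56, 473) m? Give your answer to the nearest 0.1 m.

722.5 m

Two edge vectors: Station 1→Station 2 = (45, 85, 10.4), Station 1→Station 3 = (-479, 260, 25.7).
Normal n = (Station 1→Station 2) × (Station 1→Station 3) = (-519.5, -6138.1, 52415).
So ∂z/∂x = −n_x/n_z = 0.00991 and ∂z/∂y = −n_y/n_z = 0.11711.
Intercept c from Station 1: 704 − 5.27 − 32.20 = 666.52.
At (56, 473): z = 0.6 + 55.4 + 666.52 = 722.5 m.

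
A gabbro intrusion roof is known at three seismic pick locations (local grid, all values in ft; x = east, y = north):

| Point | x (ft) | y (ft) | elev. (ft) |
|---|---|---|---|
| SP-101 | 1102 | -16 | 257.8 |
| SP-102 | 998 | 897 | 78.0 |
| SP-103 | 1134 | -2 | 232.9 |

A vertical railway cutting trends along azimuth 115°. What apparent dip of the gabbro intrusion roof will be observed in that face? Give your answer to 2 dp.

Two edge vectors: SP-101→SP-102 = (-104, 913, -179.8), SP-101→SP-103 = (32, 14, -24.9).
Normal n = (SP-101→SP-102) × (SP-101→SP-103) = (-20216.5, -8343.2, -30672).
So ∂z/∂x = −n_x/n_z = −0.65912 and ∂z/∂y = −n_y/n_z = −0.27201.
Unit vector along 115° is (sin 115°, cos 115°) = (0.9063, -0.4226).
Slope in that direction = a·(0.9063) + b·(-0.4226) = −0.48241.
Apparent dip = arctan|0.48241| = 25.75° (true dip is 35.5°, so apparent ≤ true as expected).

25.75°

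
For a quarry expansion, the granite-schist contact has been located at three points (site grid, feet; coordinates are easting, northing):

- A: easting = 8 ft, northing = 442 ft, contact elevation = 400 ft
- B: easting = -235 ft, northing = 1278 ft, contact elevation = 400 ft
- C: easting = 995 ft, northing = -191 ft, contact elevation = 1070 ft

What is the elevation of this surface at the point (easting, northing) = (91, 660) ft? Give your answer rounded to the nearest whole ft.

522 ft

Two edge vectors: A→B = (-243, 836, 0), A→C = (987, -633, 670).
Normal n = (A→B) × (A→C) = (560120, 162810, -671313).
So ∂z/∂easting = −n_x/n_z = 0.83436 and ∂z/∂northing = −n_y/n_z = 0.24252.
Intercept c from A: 400 − 6.67 − 107.20 = 286.13.
At (91, 660): z = 75.9 + 160.1 + 286.13 = 522.1 ft.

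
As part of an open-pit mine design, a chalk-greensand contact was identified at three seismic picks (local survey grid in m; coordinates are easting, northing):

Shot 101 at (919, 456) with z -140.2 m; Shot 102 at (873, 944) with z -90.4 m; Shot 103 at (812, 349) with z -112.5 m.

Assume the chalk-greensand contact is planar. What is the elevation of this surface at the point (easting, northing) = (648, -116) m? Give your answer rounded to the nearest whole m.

Let the plane be z = a·easting + b·northing + c.
Shot 102−Shot 101: −46a + 488b = 49.8;  Shot 103−Shot 101: −107a − 107b = 27.7.
Solving gives a = −0.32984, b = 0.07096.
Then c = -140.2 − a·919 − b·456 = 130.56.
At (648, -116): z = −213.7 − 8.2 + 130.56 = -91.4 m.

-91 m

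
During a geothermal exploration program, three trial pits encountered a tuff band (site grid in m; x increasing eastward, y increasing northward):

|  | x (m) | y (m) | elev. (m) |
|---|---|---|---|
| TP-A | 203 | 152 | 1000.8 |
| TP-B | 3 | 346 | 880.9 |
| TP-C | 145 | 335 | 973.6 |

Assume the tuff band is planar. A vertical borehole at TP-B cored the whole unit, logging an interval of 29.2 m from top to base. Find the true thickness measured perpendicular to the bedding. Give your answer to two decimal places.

Let the plane be z = a·x + b·y + c.
TP-B−TP-A: −200a + 194b = −119.9;  TP-C−TP-A: −58a + 183b = −27.2.
Solving gives a = 0.65744, b = 0.05974.
|∇z| = √(a²+b²) = 0.66015, so dip δ = arctan(0.66015) = 33.43°.
True thickness = vertical thickness × cos δ = 29.2 × cos 33.43° = 24.37 m.

24.37 m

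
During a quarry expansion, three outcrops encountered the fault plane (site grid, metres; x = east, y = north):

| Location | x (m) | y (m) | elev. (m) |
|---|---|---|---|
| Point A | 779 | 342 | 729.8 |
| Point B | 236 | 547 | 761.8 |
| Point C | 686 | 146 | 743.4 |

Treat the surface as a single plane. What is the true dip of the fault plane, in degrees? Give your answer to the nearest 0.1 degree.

4.6°

Let the plane be z = a·x + b·y + c.
Point B−Point A: −543a + 205b = 32;  Point C−Point A: −93a − 196b = 13.6.
Solving gives a = −0.07220, b = −0.03513.
Gradient magnitude |∇z| = √(a² + b²) = √(0.00521 + 0.00123) = 0.08029.
True dip = arctan(0.08029) = 4.6°, dipping toward ENE (azimuth ≈ 064°).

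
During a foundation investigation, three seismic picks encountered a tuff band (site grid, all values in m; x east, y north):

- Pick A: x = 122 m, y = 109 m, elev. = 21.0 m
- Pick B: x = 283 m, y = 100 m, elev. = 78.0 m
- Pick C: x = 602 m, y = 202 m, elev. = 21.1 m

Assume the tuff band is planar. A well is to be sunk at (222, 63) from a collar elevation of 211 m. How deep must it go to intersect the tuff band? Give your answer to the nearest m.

Let the plane be z = a·x + b·y + c.
Pick B−Pick A: 161a − 9b = 57;  Pick C−Pick A: 480a + 93b = 0.1.
Solving gives a = 0.27481, b = −1.41730.
Then c = 21 − a·122 − b·109 = 141.96.
At (222, 63): z_contact = 61.0 − 89.3 + 141.96 = 113.7 m.
Depth below ground = 211 − 113.7 = 97 m.

97 m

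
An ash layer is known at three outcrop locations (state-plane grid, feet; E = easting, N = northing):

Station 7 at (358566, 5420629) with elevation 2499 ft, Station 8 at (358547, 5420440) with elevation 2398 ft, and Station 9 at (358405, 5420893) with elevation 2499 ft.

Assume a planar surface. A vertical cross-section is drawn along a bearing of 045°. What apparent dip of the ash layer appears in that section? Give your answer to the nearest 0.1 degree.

Two edge vectors: Station 7→Station 8 = (-19, -189, -101), Station 7→Station 9 = (-161, 264, 0).
Normal n = (Station 7→Station 8) × (Station 7→Station 9) = (26664, 16261, -35445).
So ∂z/∂E = −n_x/n_z = 0.75226 and ∂z/∂N = −n_y/n_z = 0.45877.
Unit vector along 045° is (sin 45°, cos 45°) = (0.7071, 0.7071).
Slope in that direction = a·(0.7071) + b·(0.7071) = 0.85633.
Apparent dip = arctan|0.85633| = 40.6° (true dip is 41.4°, so apparent ≤ true as expected).

40.6°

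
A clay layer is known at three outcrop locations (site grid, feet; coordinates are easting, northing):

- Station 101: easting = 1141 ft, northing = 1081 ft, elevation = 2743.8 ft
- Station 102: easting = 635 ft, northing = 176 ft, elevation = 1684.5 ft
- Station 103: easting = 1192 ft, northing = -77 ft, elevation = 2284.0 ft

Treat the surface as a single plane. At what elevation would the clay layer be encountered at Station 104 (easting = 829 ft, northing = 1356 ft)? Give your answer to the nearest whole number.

Let the plane be z = a·easting + b·northing + c.
Station 102−Station 101: −506a − 905b = −1059.3;  Station 103−Station 101: 51a − 1158b = −459.8.
Solving gives a = 1.28231, b = 0.45354.
Then c = 2743.8 − a·1141 − b·1081 = 790.41.
At (829, 1356): z = 1063.0 + 615.0 + 790.41 = 2468.4 ft.

2468 ft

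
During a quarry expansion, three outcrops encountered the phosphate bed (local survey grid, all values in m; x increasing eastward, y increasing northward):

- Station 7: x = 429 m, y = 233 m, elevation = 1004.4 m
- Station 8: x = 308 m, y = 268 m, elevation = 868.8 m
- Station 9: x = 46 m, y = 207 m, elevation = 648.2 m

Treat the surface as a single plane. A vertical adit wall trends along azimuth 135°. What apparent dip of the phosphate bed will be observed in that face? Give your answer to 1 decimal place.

Let the plane be z = a·x + b·y + c.
Station 8−Station 7: −121a + 35b = −135.6;  Station 9−Station 7: −383a − 26b = −356.2.
Solving gives a = 0.96626, b = −0.53378.
Unit vector along 135° is (sin 135°, cos 135°) = (0.7071, -0.7071).
Slope in that direction = a·(0.7071) + b·(-0.7071) = 1.06069.
Apparent dip = arctan|1.06069| = 46.7° (true dip is 47.8°, so apparent ≤ true as expected).

46.7°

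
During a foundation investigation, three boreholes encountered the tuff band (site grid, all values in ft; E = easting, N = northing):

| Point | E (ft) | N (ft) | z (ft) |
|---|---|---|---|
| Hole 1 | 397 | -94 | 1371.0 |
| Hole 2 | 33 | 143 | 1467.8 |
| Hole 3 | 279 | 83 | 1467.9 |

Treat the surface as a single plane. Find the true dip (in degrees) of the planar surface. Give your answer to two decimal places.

33.95°

Let the plane be z = a·E + b·N + c.
Hole 2−Hole 1: −364a + 237b = 96.8;  Hole 3−Hole 1: −118a + 177b = 96.9.
Solving gives a = 0.15994, b = 0.65408.
Gradient magnitude |∇z| = √(a² + b²) = √(0.02558 + 0.42783) = 0.67335.
True dip = arctan(0.67335) = 33.95°, dipping toward SSW (azimuth ≈ 194°).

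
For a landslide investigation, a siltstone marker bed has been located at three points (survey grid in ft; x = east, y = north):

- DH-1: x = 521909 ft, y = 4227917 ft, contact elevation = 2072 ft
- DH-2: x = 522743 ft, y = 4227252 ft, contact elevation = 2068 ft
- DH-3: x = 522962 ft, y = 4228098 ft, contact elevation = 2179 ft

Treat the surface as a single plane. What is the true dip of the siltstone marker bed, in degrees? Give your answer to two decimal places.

7.83°

Let the plane be z = a·x + b·y + c.
DH-2−DH-1: 834a − 665b = −4;  DH-3−DH-1: 1053a + 181b = 107.
Solving gives a = 0.08274, b = 0.10979.
Gradient magnitude |∇z| = √(a² + b²) = √(0.00685 + 0.01205) = 0.13748.
True dip = arctan(0.13748) = 7.83°, dipping toward SW (azimuth ≈ 217°).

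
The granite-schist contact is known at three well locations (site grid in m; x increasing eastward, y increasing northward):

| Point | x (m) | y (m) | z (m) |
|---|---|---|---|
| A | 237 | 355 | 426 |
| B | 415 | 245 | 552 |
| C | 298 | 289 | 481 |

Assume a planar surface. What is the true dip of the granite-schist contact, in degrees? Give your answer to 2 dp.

31.54°

Let the plane be z = a·x + b·y + c.
B−A: 178a − 110b = 126;  C−A: 61a − 66b = 55.
Solving gives a = 0.44978, b = −0.41763.
Gradient magnitude |∇z| = √(a² + b²) = √(0.20230 + 0.17441) = 0.61377.
True dip = arctan(0.61377) = 31.54°, dipping toward NW (azimuth ≈ 313°).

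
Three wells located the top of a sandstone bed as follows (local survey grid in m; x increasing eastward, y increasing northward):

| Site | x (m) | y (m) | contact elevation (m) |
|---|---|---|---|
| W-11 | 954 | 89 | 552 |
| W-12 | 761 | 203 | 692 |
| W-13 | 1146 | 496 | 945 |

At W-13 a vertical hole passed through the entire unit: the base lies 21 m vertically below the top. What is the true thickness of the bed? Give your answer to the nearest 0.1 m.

14.6 m

Let the plane be z = a·x + b·y + c.
W-12−W-11: −193a + 114b = 140;  W-13−W-11: 192a + 407b = 393.
Solving gives a = −0.12125, b = 1.02280.
|∇z| = √(a²+b²) = 1.02996, so dip δ = arctan(1.02996) = 45.85°.
True thickness = vertical thickness × cos δ = 21 × cos 45.85° = 14.6 m.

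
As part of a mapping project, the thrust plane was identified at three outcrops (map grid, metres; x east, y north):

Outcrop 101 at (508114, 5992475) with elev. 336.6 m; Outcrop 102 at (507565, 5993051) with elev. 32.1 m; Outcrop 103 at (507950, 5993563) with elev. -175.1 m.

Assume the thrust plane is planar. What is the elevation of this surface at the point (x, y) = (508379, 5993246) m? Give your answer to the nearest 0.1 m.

1.7 m

Two edge vectors: Outcrop 101→Outcrop 102 = (-549, 576, -304.5), Outcrop 101→Outcrop 103 = (-164, 1088, -511.7).
Normal n = (Outcrop 101→Outcrop 102) × (Outcrop 101→Outcrop 103) = (36556.8, -230985.3, -502848).
So ∂z/∂x = −n_x/n_z = 0.072699504 and ∂z/∂y = −n_y/n_z = −0.459354119.
Intercept c from Outcrop 101: 336.6 − 36939.64 + 2752668.07 = 2716065.04.
At (508379, 5993246): z = 36958.9 − 2753022.2 + 2716065.04 = 1.7 m.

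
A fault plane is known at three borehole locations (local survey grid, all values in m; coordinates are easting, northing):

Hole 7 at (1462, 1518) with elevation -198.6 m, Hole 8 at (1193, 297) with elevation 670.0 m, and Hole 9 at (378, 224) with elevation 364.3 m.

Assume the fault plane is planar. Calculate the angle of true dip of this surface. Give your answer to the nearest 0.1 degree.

42.8°

Let the plane be z = a·easting + b·northing + c.
Hole 8−Hole 7: −269a − 1221b = 868.6;  Hole 9−Hole 7: −1084a − 1294b = 562.9.
Solving gives a = 0.44764, b = −0.81001.
Gradient magnitude |∇z| = √(a² + b²) = √(0.20039 + 0.65611) = 0.92547.
True dip = arctan(0.92547) = 42.8°, dipping toward NNW (azimuth ≈ 331°).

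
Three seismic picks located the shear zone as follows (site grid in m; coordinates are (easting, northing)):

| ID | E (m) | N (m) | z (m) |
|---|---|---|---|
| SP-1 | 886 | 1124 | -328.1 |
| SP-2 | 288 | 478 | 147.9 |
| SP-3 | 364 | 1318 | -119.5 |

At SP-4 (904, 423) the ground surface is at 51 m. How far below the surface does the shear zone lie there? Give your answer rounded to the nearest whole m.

Let the plane be z = a·E + b·N + c.
SP-2−SP-1: −598a − 646b = 476;  SP-3−SP-1: −522a + 194b = 208.6.
Solving gives a = −0.50108, b = −0.27300.
Then c = -328.1 − a·886 − b·1124 = 422.70.
At (904, 423): z_contact = −453.0 − 115.5 + 422.70 = -145.7 m.
Depth below ground = 51 − (-145.7) = 197 m.

197 m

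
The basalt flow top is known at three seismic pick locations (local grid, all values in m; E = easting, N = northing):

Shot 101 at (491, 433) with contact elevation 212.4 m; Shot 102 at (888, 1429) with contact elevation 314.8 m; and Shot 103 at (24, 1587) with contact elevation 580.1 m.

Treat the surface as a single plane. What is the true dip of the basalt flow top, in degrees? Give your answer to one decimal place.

18.8°

Let the plane be z = a·E + b·N + c.
Shot 102−Shot 101: 397a + 996b = 102.4;  Shot 103−Shot 101: −467a + 1154b = 367.7.
Solving gives a = −0.26868, b = 0.20990.
Gradient magnitude |∇z| = √(a² + b²) = √(0.07219 + 0.04406) = 0.34095.
True dip = arctan(0.34095) = 18.8°, dipping toward SE (azimuth ≈ 128°).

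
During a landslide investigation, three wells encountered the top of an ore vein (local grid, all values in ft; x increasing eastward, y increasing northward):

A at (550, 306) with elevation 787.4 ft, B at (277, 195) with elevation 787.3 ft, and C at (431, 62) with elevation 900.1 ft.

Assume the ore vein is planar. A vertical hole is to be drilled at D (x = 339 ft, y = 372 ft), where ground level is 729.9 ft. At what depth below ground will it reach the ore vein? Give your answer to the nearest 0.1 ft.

30.1 ft

Let the plane be z = a·x + b·y + c.
B−A: −273a − 111b = −0.1;  C−A: −119a − 244b = 112.7.
Solving gives a = 0.23471, b = −0.57635.
Then c = 787.4 − a·550 − b·306 = 834.67.
At (339, 372): z_contact = 79.57 − 214.40 + 834.67 = 699.84 ft.
Depth below ground = 729.9 − 699.84 = 30.1 ft.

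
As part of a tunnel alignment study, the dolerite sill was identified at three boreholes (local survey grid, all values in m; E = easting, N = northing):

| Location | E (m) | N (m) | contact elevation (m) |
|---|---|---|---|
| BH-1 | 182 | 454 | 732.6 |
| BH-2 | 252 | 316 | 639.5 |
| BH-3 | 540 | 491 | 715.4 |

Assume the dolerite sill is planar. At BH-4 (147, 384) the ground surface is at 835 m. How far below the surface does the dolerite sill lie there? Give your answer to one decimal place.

Let the plane be z = a·E + b·N + c.
BH-2−BH-1: 70a − 138b = −93.1;  BH-3−BH-1: 358a + 37b = −17.2.
Solving gives a = −0.11190, b = 0.61788.
Then c = 732.6 − a·182 − b·454 = 472.45.
At (147, 384): z_contact = −16.45 + 237.26 + 472.45 = 693.27 m.
Depth below ground = 835 − 693.27 = 141.7 m.

141.7 m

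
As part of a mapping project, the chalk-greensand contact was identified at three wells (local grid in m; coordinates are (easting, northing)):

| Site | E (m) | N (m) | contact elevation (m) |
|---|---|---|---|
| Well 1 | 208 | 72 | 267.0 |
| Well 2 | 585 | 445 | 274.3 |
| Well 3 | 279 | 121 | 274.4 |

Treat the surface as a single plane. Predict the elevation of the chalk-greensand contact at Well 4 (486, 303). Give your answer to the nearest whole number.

Let the plane be z = a·E + b·N + c.
Well 2−Well 1: 377a + 373b = 7.3;  Well 3−Well 1: 71a + 49b = 7.4.
Solving gives a = 0.29994, b = −0.28358.
Then c = 267 − a·208 − b·72 = 225.03.
At (486, 303): z = 145.8 − 85.9 + 225.03 = 284.9 m.

285 m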